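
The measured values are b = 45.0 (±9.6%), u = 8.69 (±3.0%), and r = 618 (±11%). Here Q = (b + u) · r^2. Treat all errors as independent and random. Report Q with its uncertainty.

(2.05 ± 0.480) × 10^7

Let w = b + u = 53.7. δw = √(δb² + δu²) = √(18.7 + 0.0680) = 4.33, so δw/w = 0.0806.
Q is then a monomial in w, r:
δQ/Q = √((δw/w)² + (2·δr/r)²) = √(0.00650 + 0.0484) = 0.234
Q = 2.05e+07, so δQ = 0.234 × 2.05e+07 = 4.8e+06.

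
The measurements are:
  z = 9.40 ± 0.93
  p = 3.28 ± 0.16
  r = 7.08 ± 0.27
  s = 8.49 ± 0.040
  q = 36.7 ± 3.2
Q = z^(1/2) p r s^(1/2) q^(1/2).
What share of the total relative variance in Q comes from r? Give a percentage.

17.8%

(δQ/Q)² = (½·δz/z)² + (1·δp/p)² + (1·δr/r)² + (½·δs/s)² + (½·δq/q)²
  z term: (0.5×0.0989)² = 0.00245
  p term: (1×0.0488)² = 0.00238
  r term: (1×0.0381)² = 0.00145
  s term: (0.5×0.00471)² = 5.55e-06
  q term: (0.5×0.0872)² = 0.00190
Total = 0.00819. Share from r = 0.00145/0.00819 = 0.178.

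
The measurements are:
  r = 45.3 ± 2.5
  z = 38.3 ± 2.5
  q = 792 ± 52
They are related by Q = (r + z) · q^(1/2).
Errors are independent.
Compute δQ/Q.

Let u = r + z = 83.6. δu = √(δr² + δz²) = √(6.25 + 6.25) = 3.54, so δu/u = 0.0423.
Q is then a monomial in u, q:
δQ/Q = √((δu/u)² + (½·δq/q)²) = √(0.00179 + 0.00108) = 0.0535

0.0535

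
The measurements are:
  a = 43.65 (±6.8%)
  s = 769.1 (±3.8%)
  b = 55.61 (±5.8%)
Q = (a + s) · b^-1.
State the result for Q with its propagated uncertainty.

14.62 ± 0.999

Let u = a + s = 812.8. δu = √(δa² + δs²) = √(8.81 + 854) = 29.4, so δu/u = 0.0361.
Q is then a monomial in u, b:
δQ/Q = √((δu/u)² + (-1·δb/b)²) = √(0.00131 + 0.00336) = 0.0683
Q = 14.62, so δQ = 0.0683 × 14.62 = 0.999.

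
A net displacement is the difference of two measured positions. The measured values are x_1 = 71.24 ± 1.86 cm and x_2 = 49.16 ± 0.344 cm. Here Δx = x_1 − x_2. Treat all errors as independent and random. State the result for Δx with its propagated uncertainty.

Sums and differences: (δΔx)² = Σ (cᵢ δxᵢ)².
  (δx_1)² = 3.46;  (δx_2)² = 0.118
δΔx = √(3.58) = 1.89 cm
Δx = 22.08 cm.

22.08 ± 1.89 cm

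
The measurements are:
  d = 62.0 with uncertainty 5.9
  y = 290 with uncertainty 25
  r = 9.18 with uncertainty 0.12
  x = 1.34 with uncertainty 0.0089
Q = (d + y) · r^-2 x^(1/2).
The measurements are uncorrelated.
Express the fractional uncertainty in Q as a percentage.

Let u = d + y = 352. δu = √(δd² + δy²) = √(34.8 + 625) = 25.7, so δu/u = 0.0730.
Q is then a monomial in u, r, x:
δQ/Q = √((δu/u)² + (-2·δr/r)² + (½·δx/x)²) = √(0.00533 + 0.000683 + 1.1e-05) = 0.0776

7.76%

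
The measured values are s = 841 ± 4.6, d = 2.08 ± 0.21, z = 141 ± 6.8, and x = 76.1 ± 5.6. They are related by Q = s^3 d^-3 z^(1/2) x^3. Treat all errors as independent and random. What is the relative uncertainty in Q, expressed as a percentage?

Products/powers → add relative errors in quadrature, weighted by exponent:
  (3·δs/s)² = (3×0.00547)² = 0.000269;  (-3·δd/d)² = (-3×0.101)² = 0.0917;  (½·δz/z)² = (0.5×0.0482)² = 0.000581;  (3·δx/x)² = (3×0.0736)² = 0.0487
δQ/Q = √(0.141) = 0.376

37.6%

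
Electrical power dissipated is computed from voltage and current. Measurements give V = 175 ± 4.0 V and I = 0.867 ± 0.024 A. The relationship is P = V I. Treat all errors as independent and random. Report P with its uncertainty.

Each factor contributes (exponent × relative error)² to (δP/P)²:
  (1·δV/V)² = (1×0.0229)² = 0.000522;  (1·δI/I)² = (1×0.0277)² = 0.000766
δP/P = √(0.00129) = 0.0359
P = 152 W, so δP = 0.0359 × 152 = 5.45 W.

152 ± 5.45 W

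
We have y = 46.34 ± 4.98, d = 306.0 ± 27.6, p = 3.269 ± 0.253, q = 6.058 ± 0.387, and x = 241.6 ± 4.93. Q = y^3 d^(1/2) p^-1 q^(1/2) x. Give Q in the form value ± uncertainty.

Each factor contributes (exponent × relative error)² to (δQ/Q)²:
  (3·δy/y)² = (3×0.107)² = 0.104;  (½·δd/d)² = (0.5×0.0902)² = 0.00203;  (-1·δp/p)² = (-1×0.0774)² = 0.00599;  (½·δq/q)² = (0.5×0.0639)² = 0.00102;  (1·δx/x)² = (1×0.0204)² = 0.000416
δQ/Q = √(0.113) = 0.337
Q = 3.166e+08, so δQ = 0.337 × 3.166e+08 = 1.07e+08.

(3.166 ± 1.07) × 10^8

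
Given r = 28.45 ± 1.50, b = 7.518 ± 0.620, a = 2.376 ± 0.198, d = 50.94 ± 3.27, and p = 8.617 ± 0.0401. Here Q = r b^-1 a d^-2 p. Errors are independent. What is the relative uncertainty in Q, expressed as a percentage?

18.2%

For a monomial Q ∝ r, b^-1, a, d^-2, p, fractional errors add in quadrature:
  (1·δr/r)² = (1×0.0527)² = 0.00278;  (-1·δb/b)² = (-1×0.0825)² = 0.00680;  (1·δa/a)² = (1×0.0833)² = 0.00694;  (-2·δd/d)² = (-2×0.0642)² = 0.0165;  (1·δp/p)² = (1×0.00465)² = 2.17e-05
δQ/Q = √(0.0330) = 0.182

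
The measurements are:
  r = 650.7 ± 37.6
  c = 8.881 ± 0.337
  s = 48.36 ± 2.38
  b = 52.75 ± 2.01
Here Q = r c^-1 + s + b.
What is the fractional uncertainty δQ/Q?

Let p = r·c^-1 = 73.27. δp/p = √((1·δr/r)² + (-1·δc/c)²) = √(0.00334 + 0.00144) = 0.0691, so δp = 5.07.
Q = p + s + b: δQ = √(δp² + δs² + δb²) = √(25.7 + 5.66 + 4.04) = 5.95
Q = 174.4, so δQ/Q = 5.95/174.4 = 0.0341.

0.0341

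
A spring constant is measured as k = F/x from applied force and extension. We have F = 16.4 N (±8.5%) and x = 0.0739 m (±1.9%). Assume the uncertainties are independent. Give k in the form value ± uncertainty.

222 ± 19.3 N/m

Since k is a product/quotient, work with relative uncertainties:
  (1·δF/F)² = (1×0.0850)² = 0.00723;  (-1·δx/x)² = (-1×0.0190)² = 0.000361
δk/k = √(0.00759) = 0.0871
k = 222 N/m, so δk = 0.0871 × 222 = 19.3 N/m.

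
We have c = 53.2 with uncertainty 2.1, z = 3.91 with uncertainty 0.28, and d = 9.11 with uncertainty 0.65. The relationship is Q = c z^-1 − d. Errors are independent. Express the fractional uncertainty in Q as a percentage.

28.7%

Let p = c·z^-1 = 13.6. δp/p = √((1·δc/c)² + (-1·δz/z)²) = √(0.00156 + 0.00513) = 0.0818, so δp = 1.11.
Q = p − d: δQ = √(δp² + δd²) = √(1.24 + 0.423) = 1.29
Q = 4.50, so δQ/Q = 1.29/4.50 = 0.287.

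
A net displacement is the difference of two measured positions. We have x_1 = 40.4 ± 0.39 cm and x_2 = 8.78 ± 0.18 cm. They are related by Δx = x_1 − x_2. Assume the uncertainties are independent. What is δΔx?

0.430 cm

Sums and differences: (δΔx)² = Σ (cᵢ δxᵢ)².
  (δx_1)² = 0.152;  (δx_2)² = 0.0324
δΔx = √(0.184) = 0.430 cm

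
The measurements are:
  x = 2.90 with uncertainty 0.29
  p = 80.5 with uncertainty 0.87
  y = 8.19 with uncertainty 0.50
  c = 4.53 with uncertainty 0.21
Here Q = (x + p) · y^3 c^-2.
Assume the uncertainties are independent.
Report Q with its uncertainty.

2230 ± 459

Let u = x + p = 83.4. δu = √(δx² + δp²) = √(0.0841 + 0.757) = 0.917, so δu/u = 0.0110.
Q is then a monomial in u, y, c:
δQ/Q = √((δu/u)² + (3·δy/y)² + (-2·δc/c)²) = √(0.000121 + 0.0335 + 0.00860) = 0.206
Q = 2230, so δQ = 0.206 × 2230 = 459.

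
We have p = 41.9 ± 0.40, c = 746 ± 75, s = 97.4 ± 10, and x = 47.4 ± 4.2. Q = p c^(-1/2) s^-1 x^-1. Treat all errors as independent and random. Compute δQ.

Q is a product of powers, so relative uncertainties combine in quadrature:
  (1·δp/p)² = (1×0.00955)² = 9.11e-05;  (−½·δc/c)² = (-0.5×0.101)² = 0.00253;  (-1·δs/s)² = (-1×0.103)² = 0.0105;  (-1·δx/x)² = (-1×0.0886)² = 0.00785
δQ/Q = √(0.0210) = 0.145
Q = 0.000332, so δQ = 0.145 × 0.000332 = 4.82e-05.

4.82e-05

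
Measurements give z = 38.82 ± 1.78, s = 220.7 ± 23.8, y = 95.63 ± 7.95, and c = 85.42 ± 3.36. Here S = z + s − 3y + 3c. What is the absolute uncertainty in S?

Sums and differences: (δS)² = Σ (cᵢ δxᵢ)².
  (δz)² = 3.17;  (δs)² = 566;  (3·δy)² = 569;  (3·δc)² = 102
δS = √(1240) = 35.2

35.2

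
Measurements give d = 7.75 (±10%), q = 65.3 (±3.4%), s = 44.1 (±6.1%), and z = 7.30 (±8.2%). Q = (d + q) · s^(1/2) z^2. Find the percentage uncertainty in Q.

17.0%

Let u = d + q = 73.0. δu = √(δd² + δq²) = √(0.601 + 4.93) = 2.35, so δu/u = 0.0322.
Q is then a monomial in u, s, z:
δQ/Q = √((δu/u)² + (½·δs/s)² + (2·δz/z)²) = √(0.00104 + 0.000930 + 0.0269) = 0.170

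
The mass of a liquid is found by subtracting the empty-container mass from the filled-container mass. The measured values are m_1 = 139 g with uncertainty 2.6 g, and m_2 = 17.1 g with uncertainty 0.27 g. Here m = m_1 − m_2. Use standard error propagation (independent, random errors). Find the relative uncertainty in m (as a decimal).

0.0214

Each term contributes (cᵢ δxᵢ)² to (δm)²:
  (δm_1)² = 6.76;  (δm_2)² = 0.0729
δm = √(6.83) = 2.61 g
m = 122 g, so δm/m = 2.61/122 = 0.0214.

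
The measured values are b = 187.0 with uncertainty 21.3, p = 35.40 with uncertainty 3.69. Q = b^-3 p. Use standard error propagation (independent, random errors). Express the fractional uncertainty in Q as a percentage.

35.7%

Q is a product of powers, so relative uncertainties combine in quadrature:
  (-3·δb/b)² = (-3×0.114)² = 0.117;  (1·δp/p)² = (1×0.104)² = 0.0109
δQ/Q = √(0.128) = 0.357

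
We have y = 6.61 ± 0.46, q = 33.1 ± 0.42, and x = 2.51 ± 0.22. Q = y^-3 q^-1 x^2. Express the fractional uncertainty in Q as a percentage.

27.3%

Products/powers → add relative errors in quadrature, weighted by exponent:
  (-3·δy/y)² = (-3×0.0696)² = 0.0436;  (-1·δq/q)² = (-1×0.0127)² = 0.000161;  (2·δx/x)² = (2×0.0876)² = 0.0307
δQ/Q = √(0.0745) = 0.273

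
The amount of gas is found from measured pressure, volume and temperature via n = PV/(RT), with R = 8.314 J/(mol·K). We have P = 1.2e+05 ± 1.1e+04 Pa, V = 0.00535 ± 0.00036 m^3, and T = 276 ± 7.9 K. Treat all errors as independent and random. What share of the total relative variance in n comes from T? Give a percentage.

5.96%

(δn/n)² = (1·δP/P)² + (1·δV/V)² + (-1·δT/T)²
  P term: (1×0.0917)² = 0.00840
  V term: (1×0.0673)² = 0.00453
  T term: (-1×0.0286)² = 0.000819
Total = 0.0137. Share from T = 0.000819/0.0137 = 0.0596.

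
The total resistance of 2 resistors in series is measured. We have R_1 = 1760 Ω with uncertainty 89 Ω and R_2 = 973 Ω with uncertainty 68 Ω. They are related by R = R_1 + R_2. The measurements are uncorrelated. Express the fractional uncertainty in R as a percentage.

For a sum/difference, combine absolute errors in quadrature:
  (δR_1)² = 7920;  (δR_2)² = 4620
δR = √(12500) = 112 Ω
R = 2730 Ω, so δR/R = 112/2730 = 0.0410.

4.10%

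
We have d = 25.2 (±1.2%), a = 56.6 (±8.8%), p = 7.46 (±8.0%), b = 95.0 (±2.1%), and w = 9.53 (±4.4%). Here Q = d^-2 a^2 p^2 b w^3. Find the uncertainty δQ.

6.32e+06

Products/powers → add relative errors in quadrature, weighted by exponent:
  (-2·δd/d)² = (-2×0.0120)² = 0.000576;  (2·δa/a)² = (2×0.0880)² = 0.0310;  (2·δp/p)² = (2×0.0800)² = 0.0256;  (1·δb/b)² = (1×0.0210)² = 0.000441;  (3·δw/w)² = (3×0.0440)² = 0.0174
δQ/Q = √(0.0750) = 0.274
Q = 2.31e+07, so δQ = 0.274 × 2.31e+07 = 6.32e+06.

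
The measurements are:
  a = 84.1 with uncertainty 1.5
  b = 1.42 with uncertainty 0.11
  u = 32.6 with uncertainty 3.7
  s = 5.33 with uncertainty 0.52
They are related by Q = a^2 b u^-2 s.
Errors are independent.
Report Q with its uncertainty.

50.4 ± 13.2

Products/powers → add relative errors in quadrature, weighted by exponent:
  (2·δa/a)² = (2×0.0178)² = 0.00127;  (1·δb/b)² = (1×0.0775)² = 0.00600;  (-2·δu/u)² = (-2×0.113)² = 0.0515;  (1·δs/s)² = (1×0.0976)² = 0.00952
δQ/Q = √(0.0683) = 0.261
Q = 50.4, so δQ = 0.261 × 50.4 = 13.2.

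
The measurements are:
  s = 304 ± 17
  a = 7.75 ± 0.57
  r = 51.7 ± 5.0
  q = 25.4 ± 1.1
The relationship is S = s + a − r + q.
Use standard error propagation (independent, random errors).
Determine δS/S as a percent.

Each term contributes (cᵢ δxᵢ)² to (δS)²:
  (δs)² = 289;  (δa)² = 0.325;  (δr)² = 25.0;  (δq)² = 1.21
δS = √(316) = 17.8
S = 285, so δS/S = 17.8/285 = 0.0622.

6.22%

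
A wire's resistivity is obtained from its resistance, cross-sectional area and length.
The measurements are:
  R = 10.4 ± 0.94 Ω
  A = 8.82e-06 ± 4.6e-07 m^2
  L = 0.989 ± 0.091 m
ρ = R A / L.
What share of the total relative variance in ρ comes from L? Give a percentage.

43.7%

(δρ/ρ)² = (1·δR/R)² + (1·δA/A)² + (-1·δL/L)²
  R term: (1×0.0904)² = 0.00817
  A term: (1×0.0522)² = 0.00272
  L term: (-1×0.0920)² = 0.00847
Total = 0.0194. Share from L = 0.00847/0.0194 = 0.437.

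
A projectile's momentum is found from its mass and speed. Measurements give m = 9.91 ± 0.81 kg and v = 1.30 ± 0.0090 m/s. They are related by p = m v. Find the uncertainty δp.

1.06 kg·m/s

For a monomial p ∝ m, v, fractional errors add in quadrature:
  (1·δm/m)² = (1×0.0817)² = 0.00668;  (1·δv/v)² = (1×0.00692)² = 4.79e-05
δp/p = √(0.00673) = 0.0820
p = 12.9 kg·m/s, so δp = 0.0820 × 12.9 = 1.06 kg·m/s.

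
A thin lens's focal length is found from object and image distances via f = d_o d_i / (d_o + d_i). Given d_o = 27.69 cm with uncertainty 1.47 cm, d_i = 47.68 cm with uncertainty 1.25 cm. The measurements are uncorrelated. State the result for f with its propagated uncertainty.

∂f/∂d_o = (d_i/(d_o+d_i))² = 0.400;  ∂f/∂d_i = (d_o/(d_o+d_i))² = 0.135
δf = √((∂f/∂d_o · δd_o)² + (∂f/∂d_i · δd_i)²) = √(0.346 + 0.0285) = 0.612 cm
f = 17.52 cm.

17.52 ± 0.612 cm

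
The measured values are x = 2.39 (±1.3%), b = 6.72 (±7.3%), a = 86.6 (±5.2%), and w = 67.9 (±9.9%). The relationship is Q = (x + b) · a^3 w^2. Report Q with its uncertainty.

Let u = x + b = 9.11. δu = √(δx² + δb²) = √(0.000965 + 0.241) = 0.492, so δu/u = 0.0540.
Q is then a monomial in u, a, w:
δQ/Q = √((δu/u)² + (3·δa/a)² + (2·δw/w)²) = √(0.00291 + 0.0243 + 0.0392) = 0.258
Q = 2.73e+10, so δQ = 0.258 × 2.73e+10 = 7.03e+09.

(2.73 ± 0.703) × 10^10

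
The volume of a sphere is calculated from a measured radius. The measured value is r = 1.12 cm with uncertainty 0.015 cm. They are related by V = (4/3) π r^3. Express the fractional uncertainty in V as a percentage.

V ∝ r^3, so δV/V = |3| · δr/r = 3 × 0.0134 = 0.0402.

4.02%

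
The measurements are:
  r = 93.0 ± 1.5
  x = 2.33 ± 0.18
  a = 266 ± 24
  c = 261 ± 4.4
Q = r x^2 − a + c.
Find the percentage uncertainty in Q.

Let p = r·x^2 = 505. δp/p = √((1·δr/r)² + (2·δx/x)²) = √(0.000260 + 0.0239) = 0.155, so δp = 78.4.
Q = p − a + c: δQ = √(δp² + δa² + δc²) = √(6150 + 576 + 19.4) = 82.1
Q = 500, so δQ/Q = 82.1/500 = 0.164.

16.4%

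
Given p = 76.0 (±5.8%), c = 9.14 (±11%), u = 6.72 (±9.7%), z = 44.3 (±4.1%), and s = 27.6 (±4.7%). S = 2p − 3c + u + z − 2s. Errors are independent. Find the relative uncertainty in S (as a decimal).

Sums and differences: (δS)² = Σ (cᵢ δxᵢ)².
  (2·δp)² = 77.7;  (3·δc)² = 9.10;  (δu)² = 0.425;  (δz)² = 3.30;  (2·δs)² = 6.73
δS = √(97.3) = 9.86
S = 120, so δS/S = 9.86/120 = 0.0819.

0.0819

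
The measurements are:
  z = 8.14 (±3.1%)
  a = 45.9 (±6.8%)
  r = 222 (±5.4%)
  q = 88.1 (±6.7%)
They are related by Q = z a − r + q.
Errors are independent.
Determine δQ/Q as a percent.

12.9%

Let p = z·a = 374. δp/p = √((1·δz/z)² + (1·δa/a)²) = √(0.000961 + 0.00462) = 0.0747, so δp = 27.9.
Q = p − r + q: δQ = √(δp² + δr² + δq²) = √(780 + 144 + 34.8) = 31.0
Q = 240, so δQ/Q = 31.0/240 = 0.129.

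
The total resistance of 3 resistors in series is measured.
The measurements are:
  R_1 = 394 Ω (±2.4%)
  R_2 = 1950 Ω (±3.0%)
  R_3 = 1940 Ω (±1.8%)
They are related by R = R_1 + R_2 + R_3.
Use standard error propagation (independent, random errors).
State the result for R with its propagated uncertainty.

4280 ± 68.8 Ω

R is a linear combination, so absolute uncertainties add in quadrature:
  (δR_1)² = 89.4;  (δR_2)² = 3420;  (δR_3)² = 1220
δR = √(4730) = 68.8 Ω
R = 4280 Ω.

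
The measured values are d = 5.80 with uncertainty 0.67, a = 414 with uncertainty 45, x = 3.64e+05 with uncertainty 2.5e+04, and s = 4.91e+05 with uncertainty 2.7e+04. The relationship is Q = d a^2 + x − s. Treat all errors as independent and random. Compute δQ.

Let p = d·a^2 = 9.94e+05. δp/p = √((1·δd/d)² + (2·δa/a)²) = √(0.0133 + 0.0473) = 0.246, so δp = 2.45e+05.
Q = p + x − s: δQ = √(δp² + δx² + δs²) = √(5.99e+10 + 6.25e+08 + 7.29e+08) = 2.47e+05

2.47e+05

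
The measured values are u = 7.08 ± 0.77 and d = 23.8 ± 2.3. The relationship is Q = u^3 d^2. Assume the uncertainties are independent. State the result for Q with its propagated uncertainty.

Relative error in a monomial: (δQ/Q)² = Σ (nᵢ · δxᵢ/xᵢ)².
  (3·δu/u)² = (3×0.109)² = 0.106;  (2·δd/d)² = (2×0.0966)² = 0.0374
δQ/Q = √(0.144) = 0.379
Q = 2.01e+05, so δQ = 0.379 × 2.01e+05 = 76200.

(2.01 ± 0.762) × 10^5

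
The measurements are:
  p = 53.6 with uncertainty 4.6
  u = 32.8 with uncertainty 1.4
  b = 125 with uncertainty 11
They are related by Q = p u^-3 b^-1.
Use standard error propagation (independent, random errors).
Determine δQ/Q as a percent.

Each factor contributes (exponent × relative error)² to (δQ/Q)²:
  (1·δp/p)² = (1×0.0858)² = 0.00737;  (-3·δu/u)² = (-3×0.0427)² = 0.0164;  (-1·δb/b)² = (-1×0.0880)² = 0.00774
δQ/Q = √(0.0315) = 0.177

17.7%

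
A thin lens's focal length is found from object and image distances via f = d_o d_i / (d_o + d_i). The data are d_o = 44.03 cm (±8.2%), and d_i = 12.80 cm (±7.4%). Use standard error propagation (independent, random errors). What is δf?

∂f/∂d_o = (d_i/(d_o+d_i))² = 0.0507;  ∂f/∂d_i = (d_o/(d_o+d_i))² = 0.600
δf = √((∂f/∂d_o · δd_o)² + (∂f/∂d_i · δd_i)²) = √(0.0335 + 0.323) = 0.597 cm

0.597 cm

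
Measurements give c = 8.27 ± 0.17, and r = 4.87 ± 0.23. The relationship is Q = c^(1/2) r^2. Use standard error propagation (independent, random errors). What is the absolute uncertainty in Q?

Relative error in a monomial: (δQ/Q)² = Σ (nᵢ · δxᵢ/xᵢ)².
  (½·δc/c)² = (0.5×0.0206)² = 0.000106;  (2·δr/r)² = (2×0.0472)² = 0.00892
δQ/Q = √(0.00903) = 0.0950
Q = 68.2, so δQ = 0.0950 × 68.2 = 6.48.

6.48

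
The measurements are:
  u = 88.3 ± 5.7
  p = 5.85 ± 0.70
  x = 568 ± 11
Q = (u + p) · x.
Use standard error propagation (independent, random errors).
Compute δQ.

Let w = u + p = 94.1. δw = √(δu² + δp²) = √(32.5 + 0.490) = 5.74, so δw/w = 0.0610.
Q is then a monomial in w, x:
δQ/Q = √((δw/w)² + (1·δx/x)²) = √(0.00372 + 0.000375) = 0.0640
Q = 53500, so δQ = 0.0640 × 53500 = 3420.

3420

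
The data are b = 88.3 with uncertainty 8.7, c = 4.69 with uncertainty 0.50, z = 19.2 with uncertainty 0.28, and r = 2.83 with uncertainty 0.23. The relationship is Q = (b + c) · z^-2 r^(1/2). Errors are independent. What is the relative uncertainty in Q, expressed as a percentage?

Let u = b + c = 93.0. δu = √(δb² + δc²) = √(75.7 + 0.250) = 8.71, so δu/u = 0.0937.
Q is then a monomial in u, z, r:
δQ/Q = √((δu/u)² + (-2·δz/z)² + (½·δr/r)²) = √(0.00878 + 0.000851 + 0.00165) = 0.106

10.6%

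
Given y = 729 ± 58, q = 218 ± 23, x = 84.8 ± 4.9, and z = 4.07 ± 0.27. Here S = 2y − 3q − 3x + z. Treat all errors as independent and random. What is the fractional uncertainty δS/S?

S is a linear combination, so absolute uncertainties add in quadrature:
  (2·δy)² = 13500;  (3·δq)² = 4760;  (3·δx)² = 216;  (δz)² = 0.0729
δS = √(18400) = 136
S = 554, so δS/S = 136/554 = 0.245.

0.245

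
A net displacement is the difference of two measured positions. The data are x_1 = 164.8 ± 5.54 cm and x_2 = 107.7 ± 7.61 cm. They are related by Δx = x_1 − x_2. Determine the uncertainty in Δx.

Sums and differences: (δΔx)² = Σ (cᵢ δxᵢ)².
  (δx_1)² = 30.7;  (δx_2)² = 57.9
δΔx = √(88.6) = 9.41 cm

9.41 cm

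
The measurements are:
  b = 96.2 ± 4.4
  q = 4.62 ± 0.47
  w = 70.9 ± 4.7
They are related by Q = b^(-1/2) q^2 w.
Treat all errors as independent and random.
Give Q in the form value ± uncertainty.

154 ± 33.2

Q is a product of powers, so relative uncertainties combine in quadrature:
  (−½·δb/b)² = (-0.5×0.0457)² = 0.000523;  (2·δq/q)² = (2×0.102)² = 0.0414;  (1·δw/w)² = (1×0.0663)² = 0.00439
δQ/Q = √(0.0463) = 0.215
Q = 154, so δQ = 0.215 × 154 = 33.2.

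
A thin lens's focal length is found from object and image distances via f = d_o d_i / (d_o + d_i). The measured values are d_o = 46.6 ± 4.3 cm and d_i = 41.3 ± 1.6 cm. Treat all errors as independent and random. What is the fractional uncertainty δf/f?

0.0480

∂f/∂d_o = (d_i/(d_o+d_i))² = 0.221;  ∂f/∂d_i = (d_o/(d_o+d_i))² = 0.281
δf = √((∂f/∂d_o · δd_o)² + (∂f/∂d_i · δd_i)²) = √(0.901 + 0.202) = 1.05 cm
f = 21.9 cm, so δf/f = 1.05/21.9 = 0.0480.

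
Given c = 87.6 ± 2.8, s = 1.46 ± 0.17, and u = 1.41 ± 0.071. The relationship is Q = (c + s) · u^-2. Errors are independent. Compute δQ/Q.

0.106

Let w = c + s = 89.1. δw = √(δc² + δs²) = √(7.84 + 0.0289) = 2.81, so δw/w = 0.0315.
Q is then a monomial in w, u:
δQ/Q = √((δw/w)² + (-2·δu/u)²) = √(0.000992 + 0.0101) = 0.106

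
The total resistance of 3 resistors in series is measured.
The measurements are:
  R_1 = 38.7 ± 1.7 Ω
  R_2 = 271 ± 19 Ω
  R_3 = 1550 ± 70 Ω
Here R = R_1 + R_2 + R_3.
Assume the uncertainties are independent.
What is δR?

72.6 Ω

Sums and differences: (δR)² = Σ (cᵢ δxᵢ)².
  (δR_1)² = 2.89;  (δR_2)² = 361;  (δR_3)² = 4900
δR = √(5260) = 72.6 Ω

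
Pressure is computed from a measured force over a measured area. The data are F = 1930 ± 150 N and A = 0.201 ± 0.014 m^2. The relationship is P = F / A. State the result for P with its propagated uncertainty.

9600 ± 1000 Pa

Products/powers → add relative errors in quadrature, weighted by exponent:
  (1·δF/F)² = (1×0.0777)² = 0.00604;  (-1·δA/A)² = (-1×0.0697)² = 0.00485
δP/P = √(0.0109) = 0.104
P = 9600 Pa, so δP = 0.104 × 9600 = 1000 Pa.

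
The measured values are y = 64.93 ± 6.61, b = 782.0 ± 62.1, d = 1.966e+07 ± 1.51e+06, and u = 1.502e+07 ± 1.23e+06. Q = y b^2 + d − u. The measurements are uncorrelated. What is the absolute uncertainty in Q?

Let p = y·b^2 = 3.971e+07. δp/p = √((1·δy/y)² + (2·δb/b)²) = √(0.0104 + 0.0252) = 0.189, so δp = 7.49e+06.
Q = p + d − u: δQ = √(δp² + δd² + δu²) = √(5.61e+13 + 2.28e+12 + 1.51e+12) = 7.74e+06

7.74e+06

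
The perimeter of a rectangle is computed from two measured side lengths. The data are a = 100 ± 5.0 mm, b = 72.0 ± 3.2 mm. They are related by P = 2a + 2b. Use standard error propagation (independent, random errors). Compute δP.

11.9 mm

P is a linear combination, so absolute uncertainties add in quadrature:
  (2·δa)² = 100;  (2·δb)² = 41.0
δP = √(141) = 11.9 mm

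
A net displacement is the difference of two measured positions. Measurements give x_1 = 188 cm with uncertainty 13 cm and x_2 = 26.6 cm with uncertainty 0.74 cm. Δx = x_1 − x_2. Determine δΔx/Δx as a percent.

8.07%

For a sum/difference, combine absolute errors in quadrature:
  (δx_1)² = 169;  (δx_2)² = 0.548
δΔx = √(170) = 13.0 cm
Δx = 161 cm, so δΔx/Δx = 13.0/161 = 0.0807.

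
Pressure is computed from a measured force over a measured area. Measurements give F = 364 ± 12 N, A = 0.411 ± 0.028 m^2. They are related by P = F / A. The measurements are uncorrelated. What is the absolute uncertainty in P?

67.0 Pa

Products/powers → add relative errors in quadrature, weighted by exponent:
  (1·δF/F)² = (1×0.0330)² = 0.00109;  (-1·δA/A)² = (-1×0.0681)² = 0.00464
δP/P = √(0.00573) = 0.0757
P = 886 Pa, so δP = 0.0757 × 886 = 67.0 Pa.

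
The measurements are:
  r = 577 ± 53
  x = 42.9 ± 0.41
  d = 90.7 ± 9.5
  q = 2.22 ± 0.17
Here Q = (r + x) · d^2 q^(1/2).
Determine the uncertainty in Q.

Let u = r + x = 620. δu = √(δr² + δx²) = √(2810 + 0.168) = 53.0, so δu/u = 0.0855.
Q is then a monomial in u, d, q:
δQ/Q = √((δu/u)² + (2·δd/d)² + (½·δq/q)²) = √(0.00731 + 0.0439 + 0.00147) = 0.229
Q = 7.6e+06, so δQ = 0.229 × 7.6e+06 = 1.74e+06.

1.74e+06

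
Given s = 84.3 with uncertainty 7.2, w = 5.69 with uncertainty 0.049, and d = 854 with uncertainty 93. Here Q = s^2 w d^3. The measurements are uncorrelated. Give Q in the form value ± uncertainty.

Since Q is a product/quotient, work with relative uncertainties:
  (2·δs/s)² = (2×0.0854)² = 0.0292;  (1·δw/w)² = (1×0.00861)² = 7.42e-05;  (3·δd/d)² = (3×0.109)² = 0.107
δQ/Q = √(0.136) = 0.369
Q = 2.52e+13, so δQ = 0.369 × 2.52e+13 = 9.29e+12.

(2.52 ± 0.929) × 10^13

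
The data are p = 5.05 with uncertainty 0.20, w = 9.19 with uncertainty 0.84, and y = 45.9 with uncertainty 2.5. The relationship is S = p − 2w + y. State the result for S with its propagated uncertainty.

Sums and differences: (δS)² = Σ (cᵢ δxᵢ)².
  (δp)² = 0.0400;  (2·δw)² = 2.82;  (δy)² = 6.25
δS = √(9.11) = 3.02
S = 32.6.

32.6 ± 3.02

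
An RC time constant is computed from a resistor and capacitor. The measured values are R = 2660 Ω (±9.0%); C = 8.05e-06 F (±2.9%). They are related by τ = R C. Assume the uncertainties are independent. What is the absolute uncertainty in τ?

0.00202 s

τ is a product of powers, so relative uncertainties combine in quadrature:
  (1·δR/R)² = (1×0.0900)² = 0.00810;  (1·δC/C)² = (1×0.0290)² = 0.000841
δτ/τ = √(0.00894) = 0.0946
τ = 0.0214 s, so δτ = 0.0946 × 0.0214 = 0.00202 s.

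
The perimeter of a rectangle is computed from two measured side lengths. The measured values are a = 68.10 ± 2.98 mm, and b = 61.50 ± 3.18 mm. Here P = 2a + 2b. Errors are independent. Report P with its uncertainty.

259.2 ± 8.72 mm

Each term contributes (cᵢ δxᵢ)² to (δP)²:
  (2·δa)² = 35.5;  (2·δb)² = 40.4
δP = √(76.0) = 8.72 mm
P = 259.2 mm.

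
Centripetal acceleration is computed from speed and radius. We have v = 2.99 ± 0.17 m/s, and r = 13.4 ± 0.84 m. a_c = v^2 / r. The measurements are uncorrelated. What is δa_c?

0.0866 m/s^2

Products/powers → add relative errors in quadrature, weighted by exponent:
  (2·δv/v)² = (2×0.0569)² = 0.0129;  (-1·δr/r)² = (-1×0.0627)² = 0.00393
δa_c/a_c = √(0.0169) = 0.130
a_c = 0.667 m/s^2, so δa_c = 0.130 × 0.667 = 0.0866 m/s^2.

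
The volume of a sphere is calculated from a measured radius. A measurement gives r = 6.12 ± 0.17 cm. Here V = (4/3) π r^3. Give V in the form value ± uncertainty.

960 ± 80.0 cm^3

V ∝ r^3, so δV/V = |3| · δr/r = 3 × 0.0278 = 0.0833.
V = 960 cm^3, so δV = 0.0833 × 960 = 80.0 cm^3.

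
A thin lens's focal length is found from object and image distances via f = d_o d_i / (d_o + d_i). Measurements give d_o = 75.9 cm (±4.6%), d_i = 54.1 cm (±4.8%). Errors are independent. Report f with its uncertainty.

∂f/∂d_o = (d_i/(d_o+d_i))² = 0.173;  ∂f/∂d_i = (d_o/(d_o+d_i))² = 0.341
δf = √((∂f/∂d_o · δd_o)² + (∂f/∂d_i · δd_i)²) = √(0.366 + 0.784) = 1.07 cm
f = 31.6 cm.

31.6 ± 1.07 cm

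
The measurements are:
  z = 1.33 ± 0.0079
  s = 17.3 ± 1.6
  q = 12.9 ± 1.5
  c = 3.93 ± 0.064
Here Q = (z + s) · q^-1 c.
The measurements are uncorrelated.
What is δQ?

0.826

Let u = z + s = 18.6. δu = √(δz² + δs²) = √(6.24e-05 + 2.56) = 1.60, so δu/u = 0.0859.
Q is then a monomial in u, q, c:
δQ/Q = √((δu/u)² + (-1·δq/q)² + (1·δc/c)²) = √(0.00738 + 0.0135 + 0.000265) = 0.145
Q = 5.68, so δQ = 0.145 × 5.68 = 0.826.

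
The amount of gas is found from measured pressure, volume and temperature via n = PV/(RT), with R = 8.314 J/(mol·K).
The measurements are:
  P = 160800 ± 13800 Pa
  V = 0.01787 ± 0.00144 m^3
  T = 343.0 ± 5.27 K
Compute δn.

0.120 mol

Each factor contributes (exponent × relative error)² to (δn/n)²:
  (1·δP/P)² = (1×0.0858)² = 0.00737;  (1·δV/V)² = (1×0.0806)² = 0.00649;  (-1·δT/T)² = (-1×0.0154)² = 0.000236
δn/n = √(0.0141) = 0.119
n = 1.008 mol, so δn = 0.119 × 1.008 = 0.120 mol.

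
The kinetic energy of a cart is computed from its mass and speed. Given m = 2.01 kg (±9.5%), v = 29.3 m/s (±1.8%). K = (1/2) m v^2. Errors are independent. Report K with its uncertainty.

Each factor contributes (exponent × relative error)² to (δK/K)²:
  (1·δm/m)² = (1×0.0950)² = 0.00903;  (2·δv/v)² = (2×0.0180)² = 0.00130
δK/K = √(0.0103) = 0.102
K = 863 J, so δK = 0.102 × 863 = 87.7 J.

863 ± 87.7 J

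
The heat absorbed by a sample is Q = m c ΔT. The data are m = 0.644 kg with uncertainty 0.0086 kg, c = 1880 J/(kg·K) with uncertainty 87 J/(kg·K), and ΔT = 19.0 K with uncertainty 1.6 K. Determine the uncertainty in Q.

2230 J

Since Q is a product/quotient, work with relative uncertainties:
  (1·δm/m)² = (1×0.0134)² = 0.000178;  (1·δc/c)² = (1×0.0463)² = 0.00214;  (1·δΔT/ΔT)² = (1×0.0842)² = 0.00709
δQ/Q = √(0.00941) = 0.0970
Q = 23000 J, so δQ = 0.0970 × 23000 = 2230 J.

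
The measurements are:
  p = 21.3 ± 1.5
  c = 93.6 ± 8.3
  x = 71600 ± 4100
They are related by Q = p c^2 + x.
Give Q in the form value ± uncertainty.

Let w = p·c^2 = 1.87e+05. δw/w = √((1·δp/p)² + (2·δc/c)²) = √(0.00496 + 0.0315) = 0.191, so δw = 35600.
Q = w + x: δQ = √(δw² + δx²) = √(1.27e+09 + 1.68e+07) = 35800
Q = 2.58e+05.

(2.58 ± 0.358) × 10^5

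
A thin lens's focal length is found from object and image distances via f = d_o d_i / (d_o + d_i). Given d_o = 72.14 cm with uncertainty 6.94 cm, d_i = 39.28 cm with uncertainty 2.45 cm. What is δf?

1.34 cm

∂f/∂d_o = (d_i/(d_o+d_i))² = 0.124;  ∂f/∂d_i = (d_o/(d_o+d_i))² = 0.419
δf = √((∂f/∂d_o · δd_o)² + (∂f/∂d_i · δd_i)²) = √(0.744 + 1.05) = 1.34 cm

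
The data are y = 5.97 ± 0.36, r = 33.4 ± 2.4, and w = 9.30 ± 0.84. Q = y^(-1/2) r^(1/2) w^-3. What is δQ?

For a monomial Q ∝ y^(-1/2), r^(1/2), w^-3, fractional errors add in quadrature:
  (−½·δy/y)² = (-0.5×0.0603)² = 0.000909;  (½·δr/r)² = (0.5×0.0719)² = 0.00129;  (-3·δw/w)² = (-3×0.0903)² = 0.0734
δQ/Q = √(0.0756) = 0.275
Q = 0.00294, so δQ = 0.275 × 0.00294 = 0.000809.

0.000809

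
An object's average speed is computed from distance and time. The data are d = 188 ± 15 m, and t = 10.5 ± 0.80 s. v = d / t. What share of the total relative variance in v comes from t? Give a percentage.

47.7%

(δv/v)² = (1·δd/d)² + (-1·δt/t)²
  d term: (1×0.0798)² = 0.00637
  t term: (-1×0.0762)² = 0.00580
Total = 0.0122. Share from t = 0.00580/0.0122 = 0.477.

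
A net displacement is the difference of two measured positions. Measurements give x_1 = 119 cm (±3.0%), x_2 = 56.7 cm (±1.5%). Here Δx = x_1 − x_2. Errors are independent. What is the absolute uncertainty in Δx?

Δx is a linear combination, so absolute uncertainties add in quadrature:
  (δx_1)² = 12.7;  (δx_2)² = 0.723
δΔx = √(13.5) = 3.67 cm

3.67 cm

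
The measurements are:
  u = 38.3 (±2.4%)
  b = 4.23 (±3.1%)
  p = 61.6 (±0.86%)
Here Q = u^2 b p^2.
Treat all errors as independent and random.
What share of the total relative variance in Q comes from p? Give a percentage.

8.31%

(δQ/Q)² = (2·δu/u)² + (1·δb/b)² + (2·δp/p)²
  u term: (2×0.0240)² = 0.00230
  b term: (1×0.0310)² = 0.000961
  p term: (2×0.00860)² = 0.000296
Total = 0.00356. Share from p = 0.000296/0.00356 = 0.0831.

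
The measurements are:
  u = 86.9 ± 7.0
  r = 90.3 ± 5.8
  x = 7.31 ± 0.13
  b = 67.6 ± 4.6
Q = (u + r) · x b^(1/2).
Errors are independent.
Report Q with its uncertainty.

Let w = u + r = 177. δw = √(δu² + δr²) = √(49.0 + 33.6) = 9.09, so δw/w = 0.0513.
Q is then a monomial in w, x, b:
δQ/Q = √((δw/w)² + (1·δx/x)² + (½·δb/b)²) = √(0.00263 + 0.000316 + 0.00116) = 0.0641
Q = 10700, so δQ = 0.0641 × 10700 = 682.

10700 ± 682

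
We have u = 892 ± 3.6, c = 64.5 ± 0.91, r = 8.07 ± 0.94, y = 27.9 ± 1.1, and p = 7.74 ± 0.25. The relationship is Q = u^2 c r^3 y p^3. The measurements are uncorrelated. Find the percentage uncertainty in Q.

Since Q is a product/quotient, work with relative uncertainties:
  (2·δu/u)² = (2×0.00404)² = 6.52e-05;  (1·δc/c)² = (1×0.0141)² = 0.000199;  (3·δr/r)² = (3×0.116)² = 0.122;  (1·δy/y)² = (1×0.0394)² = 0.00155;  (3·δp/p)² = (3×0.0323)² = 0.00939
δQ/Q = √(0.133) = 0.365

36.5%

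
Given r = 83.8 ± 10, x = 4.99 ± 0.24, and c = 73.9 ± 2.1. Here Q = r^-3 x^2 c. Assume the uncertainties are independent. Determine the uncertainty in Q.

Q is a product of powers, so relative uncertainties combine in quadrature:
  (-3·δr/r)² = (-3×0.119)² = 0.128;  (2·δx/x)² = (2×0.0481)² = 0.00925;  (1·δc/c)² = (1×0.0284)² = 0.000808
δQ/Q = √(0.138) = 0.372
Q = 0.00313, so δQ = 0.372 × 0.00313 = 0.00116.

0.00116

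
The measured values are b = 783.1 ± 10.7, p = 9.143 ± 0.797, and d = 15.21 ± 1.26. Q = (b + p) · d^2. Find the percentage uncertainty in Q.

16.6%

Let u = b + p = 792.2. δu = √(δb² + δp²) = √(114 + 0.635) = 10.7, so δu/u = 0.0135.
Q is then a monomial in u, d:
δQ/Q = √((δu/u)² + (2·δd/d)²) = √(0.000183 + 0.0275) = 0.166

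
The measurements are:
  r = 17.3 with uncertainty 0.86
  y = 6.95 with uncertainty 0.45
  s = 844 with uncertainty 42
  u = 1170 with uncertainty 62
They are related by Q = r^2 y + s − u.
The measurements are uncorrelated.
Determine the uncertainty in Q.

258

Let p = r^2·y = 2080. δp/p = √((2·δr/r)² + (1·δy/y)²) = √(0.00988 + 0.00419) = 0.119, so δp = 247.
Q = p + s − u: δQ = √(δp² + δs² + δu²) = √(60900 + 1760 + 3840) = 258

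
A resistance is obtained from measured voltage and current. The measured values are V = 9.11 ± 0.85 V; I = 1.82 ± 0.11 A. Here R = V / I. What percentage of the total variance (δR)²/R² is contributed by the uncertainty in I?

(δR/R)² = (1·δV/V)² + (-1·δI/I)²
  V term: (1×0.0933)² = 0.00871
  I term: (-1×0.0604)² = 0.00365
Total = 0.0124. Share from I = 0.00365/0.0124 = 0.296.

29.6%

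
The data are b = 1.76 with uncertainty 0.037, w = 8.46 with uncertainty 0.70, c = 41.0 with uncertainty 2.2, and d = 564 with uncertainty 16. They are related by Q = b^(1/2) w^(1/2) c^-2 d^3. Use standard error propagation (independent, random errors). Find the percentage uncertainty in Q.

Since Q is a product/quotient, work with relative uncertainties:
  (½·δb/b)² = (0.5×0.0210)² = 0.000110;  (½·δw/w)² = (0.5×0.0827)² = 0.00171;  (-2·δc/c)² = (-2×0.0537)² = 0.0115;  (3·δd/d)² = (3×0.0284)² = 0.00724
δQ/Q = √(0.0206) = 0.143

14.3%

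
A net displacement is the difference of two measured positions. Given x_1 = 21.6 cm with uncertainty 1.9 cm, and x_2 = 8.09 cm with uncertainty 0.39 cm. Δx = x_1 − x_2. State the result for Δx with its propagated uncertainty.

Each term contributes (cᵢ δxᵢ)² to (δΔx)²:
  (δx_1)² = 3.61;  (δx_2)² = 0.152
δΔx = √(3.76) = 1.94 cm
Δx = 13.5 cm.

13.5 ± 1.94 cm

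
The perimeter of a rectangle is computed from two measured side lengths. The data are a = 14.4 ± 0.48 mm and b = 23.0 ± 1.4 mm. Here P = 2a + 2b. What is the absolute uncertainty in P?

P is a linear combination, so absolute uncertainties add in quadrature:
  (2·δa)² = 0.922;  (2·δb)² = 7.84
δP = √(8.76) = 2.96 mm

2.96 mm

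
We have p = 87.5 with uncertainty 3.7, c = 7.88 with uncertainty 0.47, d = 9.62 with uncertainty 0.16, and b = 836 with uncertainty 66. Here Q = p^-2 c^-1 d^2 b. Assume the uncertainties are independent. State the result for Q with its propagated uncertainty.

1.28 ± 0.172

Each factor contributes (exponent × relative error)² to (δQ/Q)²:
  (-2·δp/p)² = (-2×0.0423)² = 0.00715;  (-1·δc/c)² = (-1×0.0596)² = 0.00356;  (2·δd/d)² = (2×0.0166)² = 0.00111;  (1·δb/b)² = (1×0.0789)² = 0.00623
δQ/Q = √(0.0180) = 0.134
Q = 1.28, so δQ = 0.134 × 1.28 = 0.172.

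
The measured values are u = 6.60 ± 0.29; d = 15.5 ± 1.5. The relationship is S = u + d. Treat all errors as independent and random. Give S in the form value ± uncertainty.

S is a linear combination, so absolute uncertainties add in quadrature:
  (δu)² = 0.0841;  (δd)² = 2.25
δS = √(2.33) = 1.53
S = 22.1.

22.1 ± 1.53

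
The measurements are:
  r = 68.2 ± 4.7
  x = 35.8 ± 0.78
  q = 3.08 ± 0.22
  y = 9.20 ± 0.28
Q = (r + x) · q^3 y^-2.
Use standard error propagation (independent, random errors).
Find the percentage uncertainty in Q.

Let u = r + x = 104. δu = √(δr² + δx²) = √(22.1 + 0.608) = 4.76, so δu/u = 0.0458.
Q is then a monomial in u, q, y:
δQ/Q = √((δu/u)² + (3·δq/q)² + (-2·δy/y)²) = √(0.00210 + 0.0459 + 0.00371) = 0.227

22.7%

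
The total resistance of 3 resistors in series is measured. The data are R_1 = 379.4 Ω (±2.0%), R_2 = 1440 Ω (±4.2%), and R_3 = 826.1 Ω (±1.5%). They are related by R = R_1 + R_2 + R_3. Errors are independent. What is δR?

R is a linear combination, so absolute uncertainties add in quadrature:
  (δR_1)² = 57.6;  (δR_2)² = 3660;  (δR_3)² = 154
δR = √(3870) = 62.2 Ω

62.2 Ω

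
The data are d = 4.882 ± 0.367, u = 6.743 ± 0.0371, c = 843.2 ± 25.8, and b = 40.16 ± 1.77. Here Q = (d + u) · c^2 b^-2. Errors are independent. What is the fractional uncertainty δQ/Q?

0.112

Let w = d + u = 11.62. δw = √(δd² + δu²) = √(0.135 + 0.00138) = 0.369, so δw/w = 0.0317.
Q is then a monomial in w, c, b:
δQ/Q = √((δw/w)² + (2·δc/c)² + (-2·δb/b)²) = √(0.00101 + 0.00374 + 0.00777) = 0.112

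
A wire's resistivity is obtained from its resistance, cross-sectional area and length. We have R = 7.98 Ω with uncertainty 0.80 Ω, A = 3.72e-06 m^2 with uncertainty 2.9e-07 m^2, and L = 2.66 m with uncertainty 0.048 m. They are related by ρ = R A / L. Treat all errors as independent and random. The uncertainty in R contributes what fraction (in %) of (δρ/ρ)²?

(δρ/ρ)² = (1·δR/R)² + (1·δA/A)² + (-1·δL/L)²
  R term: (1×0.100)² = 0.0101
  A term: (1×0.0780)² = 0.00608
  L term: (-1×0.0180)² = 0.000326
Total = 0.0165. Share from R = 0.0101/0.0165 = 0.611.

61.1%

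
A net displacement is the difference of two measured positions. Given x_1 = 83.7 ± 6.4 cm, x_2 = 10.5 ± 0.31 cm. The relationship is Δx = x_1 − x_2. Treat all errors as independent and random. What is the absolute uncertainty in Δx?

6.41 cm

Δx is a linear combination, so absolute uncertainties add in quadrature:
  (δx_1)² = 41.0;  (δx_2)² = 0.0961
δΔx = √(41.1) = 6.41 cm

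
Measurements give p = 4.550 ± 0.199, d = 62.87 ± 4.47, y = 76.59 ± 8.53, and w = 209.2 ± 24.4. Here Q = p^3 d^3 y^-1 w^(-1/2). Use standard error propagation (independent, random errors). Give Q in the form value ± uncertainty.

Relative error in a monomial: (δQ/Q)² = Σ (nᵢ · δxᵢ/xᵢ)².
  (3·δp/p)² = (3×0.0437)² = 0.0172;  (3·δd/d)² = (3×0.0711)² = 0.0455;  (-1·δy/y)² = (-1×0.111)² = 0.0124;  (−½·δw/w)² = (-0.5×0.117)² = 0.00340
δQ/Q = √(0.0785) = 0.280
Q = 21130, so δQ = 0.280 × 21130 = 5920.

21130 ± 5920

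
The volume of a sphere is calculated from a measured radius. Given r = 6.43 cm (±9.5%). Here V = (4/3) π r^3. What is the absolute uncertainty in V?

V ∝ r^3, so δV/V = |3| · δr/r = 3 × 0.0950 = 0.285.
V = 1110 cm^3, so δV = 0.285 × 1110 = 317 cm^3.

317 cm^3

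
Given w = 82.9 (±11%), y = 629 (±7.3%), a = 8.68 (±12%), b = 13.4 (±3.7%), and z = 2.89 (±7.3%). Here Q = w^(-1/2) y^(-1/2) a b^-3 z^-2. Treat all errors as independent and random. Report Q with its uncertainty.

(1.89 ± 0.433) × 10^-6

Products/powers → add relative errors in quadrature, weighted by exponent:
  (−½·δw/w)² = (-0.5×0.110)² = 0.00303;  (−½·δy/y)² = (-0.5×0.0730)² = 0.00133;  (1·δa/a)² = (1×0.120)² = 0.0144;  (-3·δb/b)² = (-3×0.0370)² = 0.0123;  (-2·δz/z)² = (-2×0.0730)² = 0.0213
δQ/Q = √(0.0524) = 0.229
Q = 1.89e-06, so δQ = 0.229 × 1.89e-06 = 4.33e-07.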